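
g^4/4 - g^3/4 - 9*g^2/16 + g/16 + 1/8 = (g/4 + 1/4)*(g - 2)*(g - 1/2)*(g + 1/2)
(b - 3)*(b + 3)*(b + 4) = b^3 + 4*b^2 - 9*b - 36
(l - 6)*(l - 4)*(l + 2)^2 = l^4 - 6*l^3 - 12*l^2 + 56*l + 96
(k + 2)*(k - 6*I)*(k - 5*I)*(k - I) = k^4 + 2*k^3 - 12*I*k^3 - 41*k^2 - 24*I*k^2 - 82*k + 30*I*k + 60*I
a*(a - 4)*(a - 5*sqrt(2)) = a^3 - 5*sqrt(2)*a^2 - 4*a^2 + 20*sqrt(2)*a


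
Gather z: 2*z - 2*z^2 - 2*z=-2*z^2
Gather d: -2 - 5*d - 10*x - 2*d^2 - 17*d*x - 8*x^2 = -2*d^2 + d*(-17*x - 5) - 8*x^2 - 10*x - 2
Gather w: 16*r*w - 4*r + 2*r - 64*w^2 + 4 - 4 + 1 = 16*r*w - 2*r - 64*w^2 + 1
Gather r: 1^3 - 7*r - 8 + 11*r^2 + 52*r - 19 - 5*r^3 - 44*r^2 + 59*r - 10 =-5*r^3 - 33*r^2 + 104*r - 36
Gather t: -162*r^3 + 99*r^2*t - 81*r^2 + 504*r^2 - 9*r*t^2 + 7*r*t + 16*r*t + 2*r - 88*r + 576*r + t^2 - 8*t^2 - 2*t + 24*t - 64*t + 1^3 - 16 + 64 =-162*r^3 + 423*r^2 + 490*r + t^2*(-9*r - 7) + t*(99*r^2 + 23*r - 42) + 49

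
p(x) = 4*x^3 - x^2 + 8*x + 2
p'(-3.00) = 122.00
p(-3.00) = -139.00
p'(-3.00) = 122.00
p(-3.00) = -139.00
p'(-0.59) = 13.36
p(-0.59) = -3.89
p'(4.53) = 245.19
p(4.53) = 389.56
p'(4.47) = 238.83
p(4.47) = 375.04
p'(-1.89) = 54.65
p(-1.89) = -43.70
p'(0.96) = 17.14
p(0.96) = 12.30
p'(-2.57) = 92.40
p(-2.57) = -93.06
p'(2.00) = 52.00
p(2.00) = 46.00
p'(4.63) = 255.98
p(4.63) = 414.61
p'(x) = 12*x^2 - 2*x + 8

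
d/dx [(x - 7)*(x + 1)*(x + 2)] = 3*x^2 - 8*x - 19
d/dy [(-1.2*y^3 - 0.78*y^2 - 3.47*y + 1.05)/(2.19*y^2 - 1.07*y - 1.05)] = (-2.628*y^4 + 2.568*y^3 + 12.2139*y^2 - 2.961*y + 4.767)/(4.7961*y^4 - 4.6866*y^3 - 3.4541*y^2 + 2.247*y + 1.1025)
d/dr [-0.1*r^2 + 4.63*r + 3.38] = 4.63 - 0.2*r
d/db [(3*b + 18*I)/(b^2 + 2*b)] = 3*(b*(b + 2) - 2*(b + 1)*(b + 6*I))/(b^2*(b + 2)^2)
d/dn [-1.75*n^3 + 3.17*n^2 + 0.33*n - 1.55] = -5.25*n^2 + 6.34*n + 0.33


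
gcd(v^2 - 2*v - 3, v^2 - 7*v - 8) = v + 1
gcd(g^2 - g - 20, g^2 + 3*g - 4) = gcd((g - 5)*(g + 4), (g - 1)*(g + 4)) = g + 4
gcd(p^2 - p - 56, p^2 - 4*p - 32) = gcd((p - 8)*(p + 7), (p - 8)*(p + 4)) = p - 8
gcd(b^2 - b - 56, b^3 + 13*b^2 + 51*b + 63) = b + 7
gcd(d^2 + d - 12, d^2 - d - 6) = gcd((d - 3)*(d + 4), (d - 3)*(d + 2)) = d - 3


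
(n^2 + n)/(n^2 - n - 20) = n*(n + 1)/(n^2 - n - 20)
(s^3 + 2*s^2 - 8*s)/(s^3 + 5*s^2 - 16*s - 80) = s*(s - 2)/(s^2 + s - 20)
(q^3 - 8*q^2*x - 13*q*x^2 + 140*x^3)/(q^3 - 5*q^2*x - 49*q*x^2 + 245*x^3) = (q + 4*x)/(q + 7*x)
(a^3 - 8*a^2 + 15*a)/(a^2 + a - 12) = a*(a - 5)/(a + 4)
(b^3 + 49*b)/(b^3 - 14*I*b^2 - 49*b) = (b + 7*I)/(b - 7*I)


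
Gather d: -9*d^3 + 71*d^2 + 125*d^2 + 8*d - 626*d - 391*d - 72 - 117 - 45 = -9*d^3 + 196*d^2 - 1009*d - 234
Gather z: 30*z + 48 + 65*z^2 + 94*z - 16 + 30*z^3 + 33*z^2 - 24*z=30*z^3 + 98*z^2 + 100*z + 32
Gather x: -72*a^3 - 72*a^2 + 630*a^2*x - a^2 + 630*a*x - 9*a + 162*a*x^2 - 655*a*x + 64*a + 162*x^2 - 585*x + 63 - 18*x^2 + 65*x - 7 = -72*a^3 - 73*a^2 + 55*a + x^2*(162*a + 144) + x*(630*a^2 - 25*a - 520) + 56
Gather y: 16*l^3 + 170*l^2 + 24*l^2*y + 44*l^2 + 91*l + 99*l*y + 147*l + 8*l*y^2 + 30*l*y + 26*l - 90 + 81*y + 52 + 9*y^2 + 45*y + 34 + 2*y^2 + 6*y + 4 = 16*l^3 + 214*l^2 + 264*l + y^2*(8*l + 11) + y*(24*l^2 + 129*l + 132)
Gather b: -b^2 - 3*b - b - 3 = -b^2 - 4*b - 3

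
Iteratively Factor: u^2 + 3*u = (u)*(u + 3)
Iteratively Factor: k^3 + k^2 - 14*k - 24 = (k + 2)*(k^2 - k - 12) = (k + 2)*(k + 3)*(k - 4)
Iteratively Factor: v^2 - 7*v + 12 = (v - 3)*(v - 4)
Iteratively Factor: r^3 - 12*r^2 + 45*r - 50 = (r - 2)*(r^2 - 10*r + 25) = (r - 5)*(r - 2)*(r - 5)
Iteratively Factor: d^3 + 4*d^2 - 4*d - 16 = (d - 2)*(d^2 + 6*d + 8) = (d - 2)*(d + 4)*(d + 2)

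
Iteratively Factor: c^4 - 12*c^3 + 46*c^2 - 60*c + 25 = (c - 1)*(c^3 - 11*c^2 + 35*c - 25) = (c - 5)*(c - 1)*(c^2 - 6*c + 5) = (c - 5)*(c - 1)^2*(c - 5)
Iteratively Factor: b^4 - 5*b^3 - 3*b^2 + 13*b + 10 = (b + 1)*(b^3 - 6*b^2 + 3*b + 10) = (b - 5)*(b + 1)*(b^2 - b - 2) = (b - 5)*(b - 2)*(b + 1)*(b + 1)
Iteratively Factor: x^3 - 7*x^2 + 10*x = (x - 5)*(x^2 - 2*x) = (x - 5)*(x - 2)*(x)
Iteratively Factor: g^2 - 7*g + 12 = (g - 4)*(g - 3)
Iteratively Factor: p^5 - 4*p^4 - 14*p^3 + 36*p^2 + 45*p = (p + 3)*(p^4 - 7*p^3 + 7*p^2 + 15*p) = (p + 1)*(p + 3)*(p^3 - 8*p^2 + 15*p) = (p - 3)*(p + 1)*(p + 3)*(p^2 - 5*p) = p*(p - 3)*(p + 1)*(p + 3)*(p - 5)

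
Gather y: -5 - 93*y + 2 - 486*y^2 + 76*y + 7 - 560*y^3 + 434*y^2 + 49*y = -560*y^3 - 52*y^2 + 32*y + 4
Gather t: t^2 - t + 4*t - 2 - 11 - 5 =t^2 + 3*t - 18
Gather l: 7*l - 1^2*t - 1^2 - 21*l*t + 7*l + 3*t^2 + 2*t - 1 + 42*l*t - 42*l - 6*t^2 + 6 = l*(21*t - 28) - 3*t^2 + t + 4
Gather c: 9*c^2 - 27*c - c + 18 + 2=9*c^2 - 28*c + 20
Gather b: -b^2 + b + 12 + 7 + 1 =-b^2 + b + 20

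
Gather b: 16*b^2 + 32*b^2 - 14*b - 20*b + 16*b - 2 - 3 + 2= 48*b^2 - 18*b - 3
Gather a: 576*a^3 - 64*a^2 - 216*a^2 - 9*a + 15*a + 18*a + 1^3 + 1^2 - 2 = 576*a^3 - 280*a^2 + 24*a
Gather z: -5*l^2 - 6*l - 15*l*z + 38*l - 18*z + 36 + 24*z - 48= -5*l^2 + 32*l + z*(6 - 15*l) - 12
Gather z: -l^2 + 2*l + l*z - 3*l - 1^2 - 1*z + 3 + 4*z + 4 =-l^2 - l + z*(l + 3) + 6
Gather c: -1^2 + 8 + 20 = 27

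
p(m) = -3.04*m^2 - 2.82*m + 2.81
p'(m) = -6.08*m - 2.82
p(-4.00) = -34.55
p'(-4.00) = 21.50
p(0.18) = 2.20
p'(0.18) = -3.91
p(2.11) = -16.67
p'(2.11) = -15.65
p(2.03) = -15.44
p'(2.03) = -15.16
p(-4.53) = -46.80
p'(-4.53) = 24.72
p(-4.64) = -49.56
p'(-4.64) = 25.39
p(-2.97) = -15.63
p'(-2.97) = 15.24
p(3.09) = -34.93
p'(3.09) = -21.61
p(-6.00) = -89.71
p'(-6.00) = 33.66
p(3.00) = -33.01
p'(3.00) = -21.06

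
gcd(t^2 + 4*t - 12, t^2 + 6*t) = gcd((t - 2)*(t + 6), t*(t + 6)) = t + 6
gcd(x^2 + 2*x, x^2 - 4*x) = x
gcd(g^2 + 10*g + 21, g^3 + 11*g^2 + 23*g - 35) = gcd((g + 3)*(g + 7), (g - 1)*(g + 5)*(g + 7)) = g + 7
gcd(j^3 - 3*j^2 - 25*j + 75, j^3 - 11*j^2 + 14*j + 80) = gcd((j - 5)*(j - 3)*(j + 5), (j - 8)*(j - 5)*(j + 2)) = j - 5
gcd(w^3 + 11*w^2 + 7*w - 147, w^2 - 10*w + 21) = w - 3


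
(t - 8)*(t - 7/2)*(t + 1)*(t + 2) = t^4 - 17*t^3/2 - 9*t^2/2 + 61*t + 56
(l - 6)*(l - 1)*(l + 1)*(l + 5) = l^4 - l^3 - 31*l^2 + l + 30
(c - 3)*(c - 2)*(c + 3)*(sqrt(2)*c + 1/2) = sqrt(2)*c^4 - 2*sqrt(2)*c^3 + c^3/2 - 9*sqrt(2)*c^2 - c^2 - 9*c/2 + 18*sqrt(2)*c + 9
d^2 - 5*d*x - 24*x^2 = (d - 8*x)*(d + 3*x)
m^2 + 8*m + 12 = (m + 2)*(m + 6)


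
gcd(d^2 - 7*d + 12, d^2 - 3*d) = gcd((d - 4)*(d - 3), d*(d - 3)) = d - 3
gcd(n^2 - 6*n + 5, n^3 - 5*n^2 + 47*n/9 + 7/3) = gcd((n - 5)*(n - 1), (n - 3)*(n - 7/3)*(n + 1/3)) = 1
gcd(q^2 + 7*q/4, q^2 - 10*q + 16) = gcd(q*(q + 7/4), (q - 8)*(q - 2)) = 1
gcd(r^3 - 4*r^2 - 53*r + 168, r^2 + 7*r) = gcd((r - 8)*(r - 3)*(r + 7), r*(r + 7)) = r + 7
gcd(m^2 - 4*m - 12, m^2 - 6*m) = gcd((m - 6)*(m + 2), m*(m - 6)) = m - 6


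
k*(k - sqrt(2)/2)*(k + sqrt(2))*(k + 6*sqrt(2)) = k^4 + 13*sqrt(2)*k^3/2 + 5*k^2 - 6*sqrt(2)*k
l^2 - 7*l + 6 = (l - 6)*(l - 1)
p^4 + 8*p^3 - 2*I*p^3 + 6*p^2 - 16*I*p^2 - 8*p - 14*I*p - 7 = (p + 1)*(p + 7)*(p - I)^2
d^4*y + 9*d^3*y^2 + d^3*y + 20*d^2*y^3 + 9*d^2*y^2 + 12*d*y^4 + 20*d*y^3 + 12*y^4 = (d + y)*(d + 2*y)*(d + 6*y)*(d*y + y)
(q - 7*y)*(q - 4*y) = q^2 - 11*q*y + 28*y^2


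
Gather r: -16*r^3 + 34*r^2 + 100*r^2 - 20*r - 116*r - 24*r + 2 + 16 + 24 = -16*r^3 + 134*r^2 - 160*r + 42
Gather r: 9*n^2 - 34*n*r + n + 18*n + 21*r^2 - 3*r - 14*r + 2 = 9*n^2 + 19*n + 21*r^2 + r*(-34*n - 17) + 2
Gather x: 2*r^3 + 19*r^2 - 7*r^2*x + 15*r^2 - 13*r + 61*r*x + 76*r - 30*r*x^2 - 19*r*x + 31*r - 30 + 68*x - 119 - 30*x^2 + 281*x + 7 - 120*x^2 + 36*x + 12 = 2*r^3 + 34*r^2 + 94*r + x^2*(-30*r - 150) + x*(-7*r^2 + 42*r + 385) - 130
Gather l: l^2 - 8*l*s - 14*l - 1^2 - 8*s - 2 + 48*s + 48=l^2 + l*(-8*s - 14) + 40*s + 45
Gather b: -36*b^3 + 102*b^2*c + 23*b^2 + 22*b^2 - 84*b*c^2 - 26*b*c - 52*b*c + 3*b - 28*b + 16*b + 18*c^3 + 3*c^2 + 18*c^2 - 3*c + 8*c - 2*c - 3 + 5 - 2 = -36*b^3 + b^2*(102*c + 45) + b*(-84*c^2 - 78*c - 9) + 18*c^3 + 21*c^2 + 3*c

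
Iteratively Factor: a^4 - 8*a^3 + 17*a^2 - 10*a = (a - 5)*(a^3 - 3*a^2 + 2*a) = a*(a - 5)*(a^2 - 3*a + 2) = a*(a - 5)*(a - 1)*(a - 2)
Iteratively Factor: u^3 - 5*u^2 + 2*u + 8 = (u + 1)*(u^2 - 6*u + 8) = (u - 4)*(u + 1)*(u - 2)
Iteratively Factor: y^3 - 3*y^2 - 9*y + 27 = (y - 3)*(y^2 - 9) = (y - 3)*(y + 3)*(y - 3)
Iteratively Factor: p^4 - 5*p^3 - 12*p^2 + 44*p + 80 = (p + 2)*(p^3 - 7*p^2 + 2*p + 40) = (p + 2)^2*(p^2 - 9*p + 20) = (p - 4)*(p + 2)^2*(p - 5)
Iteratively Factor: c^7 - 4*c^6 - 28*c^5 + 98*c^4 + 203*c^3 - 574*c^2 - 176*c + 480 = (c - 4)*(c^6 - 28*c^4 - 14*c^3 + 147*c^2 + 14*c - 120) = (c - 4)*(c + 4)*(c^5 - 4*c^4 - 12*c^3 + 34*c^2 + 11*c - 30) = (c - 4)*(c - 1)*(c + 4)*(c^4 - 3*c^3 - 15*c^2 + 19*c + 30) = (c - 4)*(c - 2)*(c - 1)*(c + 4)*(c^3 - c^2 - 17*c - 15) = (c - 4)*(c - 2)*(c - 1)*(c + 3)*(c + 4)*(c^2 - 4*c - 5) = (c - 4)*(c - 2)*(c - 1)*(c + 1)*(c + 3)*(c + 4)*(c - 5)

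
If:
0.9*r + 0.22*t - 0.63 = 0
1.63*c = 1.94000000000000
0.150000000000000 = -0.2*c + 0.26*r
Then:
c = 1.19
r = 1.49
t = -3.24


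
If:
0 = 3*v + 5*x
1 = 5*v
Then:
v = 1/5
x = -3/25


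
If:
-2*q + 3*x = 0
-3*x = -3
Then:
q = 3/2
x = 1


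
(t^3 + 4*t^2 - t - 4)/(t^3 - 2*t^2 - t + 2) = (t + 4)/(t - 2)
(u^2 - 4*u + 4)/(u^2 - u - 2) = (u - 2)/(u + 1)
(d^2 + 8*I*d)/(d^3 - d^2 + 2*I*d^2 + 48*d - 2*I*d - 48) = d/(d^2 - d*(1 + 6*I) + 6*I)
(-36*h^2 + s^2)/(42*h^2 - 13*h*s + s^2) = (6*h + s)/(-7*h + s)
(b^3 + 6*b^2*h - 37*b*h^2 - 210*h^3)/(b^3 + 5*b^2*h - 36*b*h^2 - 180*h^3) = (b + 7*h)/(b + 6*h)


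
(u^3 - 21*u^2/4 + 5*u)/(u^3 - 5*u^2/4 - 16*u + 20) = u/(u + 4)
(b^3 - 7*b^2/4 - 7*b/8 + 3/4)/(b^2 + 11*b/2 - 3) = (4*b^2 - 5*b - 6)/(4*(b + 6))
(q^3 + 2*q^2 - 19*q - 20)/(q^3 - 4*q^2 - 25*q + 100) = (q + 1)/(q - 5)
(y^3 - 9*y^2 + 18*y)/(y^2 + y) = (y^2 - 9*y + 18)/(y + 1)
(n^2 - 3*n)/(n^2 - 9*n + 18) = n/(n - 6)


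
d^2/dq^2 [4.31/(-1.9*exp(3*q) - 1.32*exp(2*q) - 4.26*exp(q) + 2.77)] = (-4.31*(5.7*exp(2*q) + 2.64*exp(q) + 4.26)*(11.4*exp(2*q) + 5.28*exp(q) + 8.52)*exp(q) + (73.701*exp(2*q) + 22.7568*exp(q) + 18.3606)*(1.9*exp(3*q) + 1.32*exp(2*q) + 4.26*exp(q) - 2.77))*exp(q)/(1.9*exp(3*q) + 1.32*exp(2*q) + 4.26*exp(q) - 2.77)^3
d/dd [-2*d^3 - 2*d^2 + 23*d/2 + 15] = -6*d^2 - 4*d + 23/2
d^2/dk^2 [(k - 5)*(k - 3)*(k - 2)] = 6*k - 20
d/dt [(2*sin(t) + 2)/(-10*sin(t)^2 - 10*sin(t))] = cos(t)/(5*sin(t)^2)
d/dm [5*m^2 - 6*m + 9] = 10*m - 6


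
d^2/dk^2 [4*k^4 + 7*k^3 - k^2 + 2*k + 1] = 48*k^2 + 42*k - 2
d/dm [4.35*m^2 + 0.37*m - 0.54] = 8.7*m + 0.37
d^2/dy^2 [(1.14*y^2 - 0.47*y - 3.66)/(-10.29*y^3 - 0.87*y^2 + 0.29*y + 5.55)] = (-241.415748*y^6 + 298.593162*y^5 + 4655.263914*y^4 - 384.279636*y^3 + 240.161328*y^2 + 1262.200482*y - 35.782398)/(1089.547389*y^9 + 276.357501*y^8 - 68.753664*y^7 - 1777.888764*y^6 - 296.173926*y^5 + 86.987646*y^4 + 959.250376*y^3 + 78.99426*y^2 - 26.798175*y - 170.953875)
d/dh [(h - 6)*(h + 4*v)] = 2*h + 4*v - 6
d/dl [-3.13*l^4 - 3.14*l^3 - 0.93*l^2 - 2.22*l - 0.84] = -12.52*l^3 - 9.42*l^2 - 1.86*l - 2.22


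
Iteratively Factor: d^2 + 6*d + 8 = (d + 2)*(d + 4)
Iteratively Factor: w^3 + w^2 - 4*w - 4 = (w + 2)*(w^2 - w - 2) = (w + 1)*(w + 2)*(w - 2)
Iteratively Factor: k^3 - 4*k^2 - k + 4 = (k - 4)*(k^2 - 1) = (k - 4)*(k - 1)*(k + 1)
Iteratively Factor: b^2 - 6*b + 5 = (b - 1)*(b - 5)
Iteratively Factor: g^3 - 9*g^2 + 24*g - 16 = (g - 4)*(g^2 - 5*g + 4) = (g - 4)*(g - 1)*(g - 4)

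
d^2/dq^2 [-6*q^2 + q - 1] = -12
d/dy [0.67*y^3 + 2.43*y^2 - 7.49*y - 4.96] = 2.01*y^2 + 4.86*y - 7.49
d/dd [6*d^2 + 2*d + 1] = 12*d + 2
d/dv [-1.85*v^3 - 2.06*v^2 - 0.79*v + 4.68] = -5.55*v^2 - 4.12*v - 0.79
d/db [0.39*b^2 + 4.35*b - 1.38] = 0.78*b + 4.35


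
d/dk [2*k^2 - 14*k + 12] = 4*k - 14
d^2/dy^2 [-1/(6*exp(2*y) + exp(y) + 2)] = (-2*(12*exp(y) + 1)^2*exp(y) + (24*exp(y) + 1)*(6*exp(2*y) + exp(y) + 2))*exp(y)/(6*exp(2*y) + exp(y) + 2)^3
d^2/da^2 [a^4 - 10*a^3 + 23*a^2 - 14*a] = 12*a^2 - 60*a + 46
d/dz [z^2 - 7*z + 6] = 2*z - 7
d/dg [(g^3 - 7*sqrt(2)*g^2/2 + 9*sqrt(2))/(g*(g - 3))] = (g^4 - 6*g^3 + 21*sqrt(2)*g^2/2 - 18*sqrt(2)*g + 27*sqrt(2))/(g^2*(g^2 - 6*g + 9))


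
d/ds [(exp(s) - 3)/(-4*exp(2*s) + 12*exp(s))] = exp(-s)/4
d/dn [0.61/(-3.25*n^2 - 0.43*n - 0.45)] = (3.965*n + 0.2623)/(3.25*n^2 + 0.43*n + 0.45)^2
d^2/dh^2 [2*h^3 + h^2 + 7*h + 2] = 12*h + 2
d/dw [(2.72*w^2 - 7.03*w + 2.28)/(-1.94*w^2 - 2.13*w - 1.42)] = (-19.4318*w^2 + 1.1216*w + 14.839)/(3.7636*w^4 + 8.2644*w^3 + 10.0465*w^2 + 6.0492*w + 2.0164)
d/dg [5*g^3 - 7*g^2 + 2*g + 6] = 15*g^2 - 14*g + 2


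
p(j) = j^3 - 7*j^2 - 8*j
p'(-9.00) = 361.00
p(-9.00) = -1224.00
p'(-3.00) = 61.00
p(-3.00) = -66.00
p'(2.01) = -24.02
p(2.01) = -36.24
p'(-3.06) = 62.93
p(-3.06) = -69.72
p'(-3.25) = 69.19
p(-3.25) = -82.27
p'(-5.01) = 137.44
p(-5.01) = -261.37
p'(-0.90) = 7.03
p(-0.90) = 0.80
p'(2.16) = -24.24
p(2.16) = -39.86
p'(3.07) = -22.71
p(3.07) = -61.60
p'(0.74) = -16.72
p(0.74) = -9.35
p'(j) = 3*j^2 - 14*j - 8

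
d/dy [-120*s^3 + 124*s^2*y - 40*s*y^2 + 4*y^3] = 124*s^2 - 80*s*y + 12*y^2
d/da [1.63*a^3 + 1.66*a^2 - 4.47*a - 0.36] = 4.89*a^2 + 3.32*a - 4.47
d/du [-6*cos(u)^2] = 6*sin(2*u)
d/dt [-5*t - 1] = -5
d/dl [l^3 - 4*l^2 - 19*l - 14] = 3*l^2 - 8*l - 19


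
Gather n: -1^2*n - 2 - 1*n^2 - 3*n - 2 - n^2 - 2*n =-2*n^2 - 6*n - 4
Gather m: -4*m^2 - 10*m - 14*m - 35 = -4*m^2 - 24*m - 35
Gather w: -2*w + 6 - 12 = -2*w - 6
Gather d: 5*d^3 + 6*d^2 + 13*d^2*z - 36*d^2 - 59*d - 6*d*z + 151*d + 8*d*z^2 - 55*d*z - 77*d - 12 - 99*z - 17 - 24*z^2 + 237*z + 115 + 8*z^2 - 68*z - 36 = 5*d^3 + d^2*(13*z - 30) + d*(8*z^2 - 61*z + 15) - 16*z^2 + 70*z + 50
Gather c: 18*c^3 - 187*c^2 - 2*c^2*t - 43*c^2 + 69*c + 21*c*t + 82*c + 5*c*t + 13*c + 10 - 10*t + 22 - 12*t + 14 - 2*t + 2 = 18*c^3 + c^2*(-2*t - 230) + c*(26*t + 164) - 24*t + 48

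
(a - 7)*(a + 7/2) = a^2 - 7*a/2 - 49/2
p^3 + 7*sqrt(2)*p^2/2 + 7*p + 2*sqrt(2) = (p + sqrt(2)/2)*(p + sqrt(2))*(p + 2*sqrt(2))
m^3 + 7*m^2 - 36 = (m - 2)*(m + 3)*(m + 6)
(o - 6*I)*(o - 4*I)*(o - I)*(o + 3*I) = o^4 - 8*I*o^3 - o^2 - 78*I*o - 72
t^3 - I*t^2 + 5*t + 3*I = (t - 3*I)*(t + I)^2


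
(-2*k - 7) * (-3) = 6*k + 21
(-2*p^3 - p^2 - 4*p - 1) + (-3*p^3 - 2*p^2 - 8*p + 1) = -5*p^3 - 3*p^2 - 12*p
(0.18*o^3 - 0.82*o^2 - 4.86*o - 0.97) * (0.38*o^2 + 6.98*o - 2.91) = 0.0684*o^5 + 0.9448*o^4 - 8.0942*o^3 - 31.9052*o^2 + 7.372*o + 2.8227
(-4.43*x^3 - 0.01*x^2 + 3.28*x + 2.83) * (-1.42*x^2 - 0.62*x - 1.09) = 6.2906*x^5 + 2.7608*x^4 + 0.177300000000001*x^3 - 6.0413*x^2 - 5.3298*x - 3.0847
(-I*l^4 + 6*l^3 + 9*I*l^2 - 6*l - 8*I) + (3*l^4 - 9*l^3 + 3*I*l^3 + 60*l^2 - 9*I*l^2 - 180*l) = 3*l^4 - I*l^4 - 3*l^3 + 3*I*l^3 + 60*l^2 - 186*l - 8*I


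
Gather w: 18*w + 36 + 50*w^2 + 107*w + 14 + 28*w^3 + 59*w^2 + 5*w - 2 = 28*w^3 + 109*w^2 + 130*w + 48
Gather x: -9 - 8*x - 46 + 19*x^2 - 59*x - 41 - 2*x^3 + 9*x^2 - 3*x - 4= -2*x^3 + 28*x^2 - 70*x - 100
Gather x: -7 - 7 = -14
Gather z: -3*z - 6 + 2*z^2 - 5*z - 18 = 2*z^2 - 8*z - 24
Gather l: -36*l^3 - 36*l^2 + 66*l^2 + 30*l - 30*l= -36*l^3 + 30*l^2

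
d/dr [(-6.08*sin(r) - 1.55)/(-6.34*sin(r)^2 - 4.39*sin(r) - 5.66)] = (-38.5472*sin(r)^2 - 19.654*sin(r) + 27.6083)*cos(r)/(40.1956*sin(r)^4 + 55.6652*sin(r)^3 + 91.0409*sin(r)^2 + 49.6948*sin(r) + 32.0356)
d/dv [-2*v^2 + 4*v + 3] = 4 - 4*v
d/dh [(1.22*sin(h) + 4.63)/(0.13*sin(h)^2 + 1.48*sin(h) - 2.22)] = (-1.2038*sin(h) + 0.0793*cos(2*h) - 9.6401)*cos(h)/(0.13*sin(h)^2 + 1.48*sin(h) - 2.22)^2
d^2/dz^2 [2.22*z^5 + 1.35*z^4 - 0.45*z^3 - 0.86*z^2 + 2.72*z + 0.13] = 44.4*z^3 + 16.2*z^2 - 2.7*z - 1.72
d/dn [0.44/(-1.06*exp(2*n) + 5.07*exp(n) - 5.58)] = (0.9328*exp(n) - 2.2308)*exp(n)/(1.06*exp(2*n) - 5.07*exp(n) + 5.58)^2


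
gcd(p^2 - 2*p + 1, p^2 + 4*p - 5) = p - 1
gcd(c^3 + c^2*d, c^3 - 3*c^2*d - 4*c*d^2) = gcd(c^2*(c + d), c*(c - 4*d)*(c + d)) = c^2 + c*d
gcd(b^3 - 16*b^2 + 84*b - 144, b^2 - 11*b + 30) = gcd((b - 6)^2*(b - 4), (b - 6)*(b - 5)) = b - 6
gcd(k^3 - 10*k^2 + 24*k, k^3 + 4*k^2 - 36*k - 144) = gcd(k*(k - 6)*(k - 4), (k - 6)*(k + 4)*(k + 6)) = k - 6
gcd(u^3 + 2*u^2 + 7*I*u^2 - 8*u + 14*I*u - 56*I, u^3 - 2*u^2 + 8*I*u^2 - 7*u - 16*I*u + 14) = u^2 + u*(-2 + 7*I) - 14*I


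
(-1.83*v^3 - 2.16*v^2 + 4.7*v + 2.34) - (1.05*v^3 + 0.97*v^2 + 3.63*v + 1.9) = -2.88*v^3 - 3.13*v^2 + 1.07*v + 0.44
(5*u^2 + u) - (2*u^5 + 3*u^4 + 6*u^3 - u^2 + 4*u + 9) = -2*u^5 - 3*u^4 - 6*u^3 + 6*u^2 - 3*u - 9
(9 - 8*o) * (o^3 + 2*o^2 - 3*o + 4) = -8*o^4 - 7*o^3 + 42*o^2 - 59*o + 36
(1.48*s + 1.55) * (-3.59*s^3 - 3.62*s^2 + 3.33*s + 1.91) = -5.3132*s^4 - 10.9221*s^3 - 0.682600000000001*s^2 + 7.9883*s + 2.9605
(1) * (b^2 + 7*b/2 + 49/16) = b^2 + 7*b/2 + 49/16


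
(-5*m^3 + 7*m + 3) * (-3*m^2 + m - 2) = 15*m^5 - 5*m^4 - 11*m^3 - 2*m^2 - 11*m - 6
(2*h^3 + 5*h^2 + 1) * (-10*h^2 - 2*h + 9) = -20*h^5 - 54*h^4 + 8*h^3 + 35*h^2 - 2*h + 9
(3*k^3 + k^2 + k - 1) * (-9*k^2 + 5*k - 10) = -27*k^5 + 6*k^4 - 34*k^3 + 4*k^2 - 15*k + 10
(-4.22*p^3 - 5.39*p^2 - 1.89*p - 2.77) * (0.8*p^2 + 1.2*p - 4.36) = -3.376*p^5 - 9.376*p^4 + 10.4192*p^3 + 19.0164*p^2 + 4.9164*p + 12.0772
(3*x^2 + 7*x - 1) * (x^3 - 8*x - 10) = 3*x^5 + 7*x^4 - 25*x^3 - 86*x^2 - 62*x + 10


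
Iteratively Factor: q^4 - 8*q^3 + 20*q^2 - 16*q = (q)*(q^3 - 8*q^2 + 20*q - 16) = q*(q - 4)*(q^2 - 4*q + 4) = q*(q - 4)*(q - 2)*(q - 2)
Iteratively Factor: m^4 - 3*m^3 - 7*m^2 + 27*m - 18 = (m + 3)*(m^3 - 6*m^2 + 11*m - 6) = (m - 1)*(m + 3)*(m^2 - 5*m + 6) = (m - 3)*(m - 1)*(m + 3)*(m - 2)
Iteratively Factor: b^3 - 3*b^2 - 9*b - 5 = (b + 1)*(b^2 - 4*b - 5) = (b - 5)*(b + 1)*(b + 1)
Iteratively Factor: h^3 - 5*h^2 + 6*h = (h - 2)*(h^2 - 3*h) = h*(h - 2)*(h - 3)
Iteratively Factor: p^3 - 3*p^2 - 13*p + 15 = (p - 5)*(p^2 + 2*p - 3) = (p - 5)*(p + 3)*(p - 1)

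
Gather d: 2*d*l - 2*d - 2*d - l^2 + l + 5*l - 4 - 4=d*(2*l - 4) - l^2 + 6*l - 8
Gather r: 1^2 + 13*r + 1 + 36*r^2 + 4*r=36*r^2 + 17*r + 2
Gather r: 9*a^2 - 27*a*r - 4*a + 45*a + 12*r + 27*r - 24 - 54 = 9*a^2 + 41*a + r*(39 - 27*a) - 78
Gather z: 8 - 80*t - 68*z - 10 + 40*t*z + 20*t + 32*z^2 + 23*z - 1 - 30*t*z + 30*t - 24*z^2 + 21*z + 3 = -30*t + 8*z^2 + z*(10*t - 24)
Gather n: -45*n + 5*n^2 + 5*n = 5*n^2 - 40*n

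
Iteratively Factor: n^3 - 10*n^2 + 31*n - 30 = (n - 3)*(n^2 - 7*n + 10) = (n - 5)*(n - 3)*(n - 2)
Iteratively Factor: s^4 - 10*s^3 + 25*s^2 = (s - 5)*(s^3 - 5*s^2) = (s - 5)^2*(s^2) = s*(s - 5)^2*(s)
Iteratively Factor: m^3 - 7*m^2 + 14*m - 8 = (m - 1)*(m^2 - 6*m + 8) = (m - 2)*(m - 1)*(m - 4)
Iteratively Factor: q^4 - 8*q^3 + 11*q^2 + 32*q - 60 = (q + 2)*(q^3 - 10*q^2 + 31*q - 30) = (q - 5)*(q + 2)*(q^2 - 5*q + 6) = (q - 5)*(q - 2)*(q + 2)*(q - 3)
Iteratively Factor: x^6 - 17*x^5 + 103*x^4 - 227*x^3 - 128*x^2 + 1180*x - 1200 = (x - 3)*(x^5 - 14*x^4 + 61*x^3 - 44*x^2 - 260*x + 400) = (x - 3)*(x + 2)*(x^4 - 16*x^3 + 93*x^2 - 230*x + 200) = (x - 4)*(x - 3)*(x + 2)*(x^3 - 12*x^2 + 45*x - 50) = (x - 5)*(x - 4)*(x - 3)*(x + 2)*(x^2 - 7*x + 10) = (x - 5)^2*(x - 4)*(x - 3)*(x + 2)*(x - 2)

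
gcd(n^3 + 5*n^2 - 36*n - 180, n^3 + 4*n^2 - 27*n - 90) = n + 6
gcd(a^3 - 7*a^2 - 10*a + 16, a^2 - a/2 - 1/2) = a - 1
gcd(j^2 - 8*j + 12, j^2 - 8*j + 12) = j^2 - 8*j + 12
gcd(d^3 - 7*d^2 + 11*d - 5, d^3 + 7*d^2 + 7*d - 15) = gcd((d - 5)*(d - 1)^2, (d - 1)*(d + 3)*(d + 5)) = d - 1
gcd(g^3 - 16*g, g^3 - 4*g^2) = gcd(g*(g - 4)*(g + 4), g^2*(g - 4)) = g^2 - 4*g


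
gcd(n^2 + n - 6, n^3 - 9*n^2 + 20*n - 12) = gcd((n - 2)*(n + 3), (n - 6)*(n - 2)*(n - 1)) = n - 2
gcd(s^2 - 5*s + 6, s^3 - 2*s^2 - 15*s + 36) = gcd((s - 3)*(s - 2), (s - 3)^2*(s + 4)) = s - 3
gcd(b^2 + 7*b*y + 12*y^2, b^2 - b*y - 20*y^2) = b + 4*y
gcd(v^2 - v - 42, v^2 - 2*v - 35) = v - 7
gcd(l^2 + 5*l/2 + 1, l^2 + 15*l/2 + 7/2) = l + 1/2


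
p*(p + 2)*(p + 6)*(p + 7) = p^4 + 15*p^3 + 68*p^2 + 84*p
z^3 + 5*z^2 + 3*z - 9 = (z - 1)*(z + 3)^2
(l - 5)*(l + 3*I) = l^2 - 5*l + 3*I*l - 15*I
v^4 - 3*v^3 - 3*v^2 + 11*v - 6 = (v - 3)*(v - 1)^2*(v + 2)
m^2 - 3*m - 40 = (m - 8)*(m + 5)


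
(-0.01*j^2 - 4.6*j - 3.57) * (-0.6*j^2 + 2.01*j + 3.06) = 0.006*j^4 + 2.7399*j^3 - 7.1346*j^2 - 21.2517*j - 10.9242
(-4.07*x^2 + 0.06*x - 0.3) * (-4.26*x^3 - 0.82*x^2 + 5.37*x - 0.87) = 17.3382*x^5 + 3.0818*x^4 - 20.6271*x^3 + 4.1091*x^2 - 1.6632*x + 0.261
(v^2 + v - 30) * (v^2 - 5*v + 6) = v^4 - 4*v^3 - 29*v^2 + 156*v - 180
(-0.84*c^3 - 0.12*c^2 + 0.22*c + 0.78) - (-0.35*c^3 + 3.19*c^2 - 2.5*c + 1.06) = -0.49*c^3 - 3.31*c^2 + 2.72*c - 0.28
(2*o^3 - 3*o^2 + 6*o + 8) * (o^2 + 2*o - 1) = 2*o^5 + o^4 - 2*o^3 + 23*o^2 + 10*o - 8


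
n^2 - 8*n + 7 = (n - 7)*(n - 1)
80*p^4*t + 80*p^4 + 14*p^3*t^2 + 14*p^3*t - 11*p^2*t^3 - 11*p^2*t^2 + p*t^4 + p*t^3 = (-8*p + t)*(-5*p + t)*(2*p + t)*(p*t + p)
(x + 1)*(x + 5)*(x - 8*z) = x^3 - 8*x^2*z + 6*x^2 - 48*x*z + 5*x - 40*z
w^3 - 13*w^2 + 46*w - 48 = (w - 8)*(w - 3)*(w - 2)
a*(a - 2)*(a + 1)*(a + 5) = a^4 + 4*a^3 - 7*a^2 - 10*a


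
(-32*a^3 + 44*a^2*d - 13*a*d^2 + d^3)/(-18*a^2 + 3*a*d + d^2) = (-32*a^3 + 44*a^2*d - 13*a*d^2 + d^3)/(-18*a^2 + 3*a*d + d^2)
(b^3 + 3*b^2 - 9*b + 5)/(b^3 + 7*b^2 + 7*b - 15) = (b - 1)/(b + 3)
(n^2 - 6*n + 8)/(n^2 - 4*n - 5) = (-n^2 + 6*n - 8)/(-n^2 + 4*n + 5)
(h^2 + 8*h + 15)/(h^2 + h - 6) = (h + 5)/(h - 2)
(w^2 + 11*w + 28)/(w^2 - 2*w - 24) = (w + 7)/(w - 6)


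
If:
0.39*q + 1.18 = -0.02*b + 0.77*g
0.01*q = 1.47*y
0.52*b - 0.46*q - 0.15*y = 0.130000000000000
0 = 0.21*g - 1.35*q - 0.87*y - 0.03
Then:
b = 0.46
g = 1.66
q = 0.24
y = 0.00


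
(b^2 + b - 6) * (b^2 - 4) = b^4 + b^3 - 10*b^2 - 4*b + 24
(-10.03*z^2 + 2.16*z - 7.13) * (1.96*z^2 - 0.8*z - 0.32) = -19.6588*z^4 + 12.2576*z^3 - 12.4932*z^2 + 5.0128*z + 2.2816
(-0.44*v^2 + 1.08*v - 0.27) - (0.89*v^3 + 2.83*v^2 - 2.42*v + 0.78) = -0.89*v^3 - 3.27*v^2 + 3.5*v - 1.05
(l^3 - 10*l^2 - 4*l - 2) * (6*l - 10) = 6*l^4 - 70*l^3 + 76*l^2 + 28*l + 20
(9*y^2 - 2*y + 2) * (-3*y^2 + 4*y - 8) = -27*y^4 + 42*y^3 - 86*y^2 + 24*y - 16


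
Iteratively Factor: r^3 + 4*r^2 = (r + 4)*(r^2) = r*(r + 4)*(r)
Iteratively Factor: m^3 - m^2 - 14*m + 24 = (m - 3)*(m^2 + 2*m - 8) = (m - 3)*(m + 4)*(m - 2)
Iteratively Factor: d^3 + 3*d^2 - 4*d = (d - 1)*(d^2 + 4*d) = d*(d - 1)*(d + 4)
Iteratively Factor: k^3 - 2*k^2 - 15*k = (k - 5)*(k^2 + 3*k) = (k - 5)*(k + 3)*(k)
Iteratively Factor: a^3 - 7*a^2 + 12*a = (a - 3)*(a^2 - 4*a) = (a - 4)*(a - 3)*(a)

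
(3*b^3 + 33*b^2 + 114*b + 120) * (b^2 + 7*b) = 3*b^5 + 54*b^4 + 345*b^3 + 918*b^2 + 840*b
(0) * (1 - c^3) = 0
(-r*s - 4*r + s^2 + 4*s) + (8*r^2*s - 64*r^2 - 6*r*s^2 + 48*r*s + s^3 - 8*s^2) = 8*r^2*s - 64*r^2 - 6*r*s^2 + 47*r*s - 4*r + s^3 - 7*s^2 + 4*s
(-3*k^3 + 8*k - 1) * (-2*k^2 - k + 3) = 6*k^5 + 3*k^4 - 25*k^3 - 6*k^2 + 25*k - 3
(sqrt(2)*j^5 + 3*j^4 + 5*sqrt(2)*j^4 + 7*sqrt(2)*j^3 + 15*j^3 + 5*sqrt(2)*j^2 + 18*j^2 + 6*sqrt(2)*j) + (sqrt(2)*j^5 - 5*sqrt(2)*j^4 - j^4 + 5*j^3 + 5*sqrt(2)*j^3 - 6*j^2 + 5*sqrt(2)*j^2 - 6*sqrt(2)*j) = 2*sqrt(2)*j^5 + 2*j^4 + 12*sqrt(2)*j^3 + 20*j^3 + 12*j^2 + 10*sqrt(2)*j^2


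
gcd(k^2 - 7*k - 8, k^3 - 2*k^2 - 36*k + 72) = 1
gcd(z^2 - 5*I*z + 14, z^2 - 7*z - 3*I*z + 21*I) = 1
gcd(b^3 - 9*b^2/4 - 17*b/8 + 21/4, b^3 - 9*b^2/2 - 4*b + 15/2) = b + 3/2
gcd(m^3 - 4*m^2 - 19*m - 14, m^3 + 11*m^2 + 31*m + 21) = m + 1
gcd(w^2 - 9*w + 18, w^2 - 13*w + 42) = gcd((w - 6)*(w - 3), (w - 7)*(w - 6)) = w - 6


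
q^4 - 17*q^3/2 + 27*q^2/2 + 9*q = q*(q - 6)*(q - 3)*(q + 1/2)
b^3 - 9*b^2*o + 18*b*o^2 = b*(b - 6*o)*(b - 3*o)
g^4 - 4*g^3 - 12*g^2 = g^2*(g - 6)*(g + 2)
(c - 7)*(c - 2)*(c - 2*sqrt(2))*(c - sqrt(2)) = c^4 - 9*c^3 - 3*sqrt(2)*c^3 + 18*c^2 + 27*sqrt(2)*c^2 - 42*sqrt(2)*c - 36*c + 56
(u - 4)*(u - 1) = u^2 - 5*u + 4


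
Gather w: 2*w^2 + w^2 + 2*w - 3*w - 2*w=3*w^2 - 3*w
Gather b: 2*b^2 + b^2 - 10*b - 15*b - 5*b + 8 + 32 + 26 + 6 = 3*b^2 - 30*b + 72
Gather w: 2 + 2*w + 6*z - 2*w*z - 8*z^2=w*(2 - 2*z) - 8*z^2 + 6*z + 2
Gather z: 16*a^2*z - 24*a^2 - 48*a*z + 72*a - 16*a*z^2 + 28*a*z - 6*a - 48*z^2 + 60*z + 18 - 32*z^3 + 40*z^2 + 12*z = -24*a^2 + 66*a - 32*z^3 + z^2*(-16*a - 8) + z*(16*a^2 - 20*a + 72) + 18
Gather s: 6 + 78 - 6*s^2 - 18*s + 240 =-6*s^2 - 18*s + 324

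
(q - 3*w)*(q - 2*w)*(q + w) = q^3 - 4*q^2*w + q*w^2 + 6*w^3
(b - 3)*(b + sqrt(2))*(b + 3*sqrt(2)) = b^3 - 3*b^2 + 4*sqrt(2)*b^2 - 12*sqrt(2)*b + 6*b - 18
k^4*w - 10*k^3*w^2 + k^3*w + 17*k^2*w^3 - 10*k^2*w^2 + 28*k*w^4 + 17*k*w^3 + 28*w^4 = (k - 7*w)*(k - 4*w)*(k + w)*(k*w + w)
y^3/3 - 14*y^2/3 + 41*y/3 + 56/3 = (y/3 + 1/3)*(y - 8)*(y - 7)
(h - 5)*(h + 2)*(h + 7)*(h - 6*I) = h^4 + 4*h^3 - 6*I*h^3 - 31*h^2 - 24*I*h^2 - 70*h + 186*I*h + 420*I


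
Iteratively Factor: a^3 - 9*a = (a - 3)*(a^2 + 3*a) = a*(a - 3)*(a + 3)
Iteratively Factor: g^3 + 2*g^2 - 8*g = (g - 2)*(g^2 + 4*g) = (g - 2)*(g + 4)*(g)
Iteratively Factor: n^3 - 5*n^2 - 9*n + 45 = (n + 3)*(n^2 - 8*n + 15) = (n - 5)*(n + 3)*(n - 3)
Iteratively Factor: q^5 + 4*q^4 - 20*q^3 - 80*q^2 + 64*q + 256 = (q - 4)*(q^4 + 8*q^3 + 12*q^2 - 32*q - 64) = (q - 4)*(q + 4)*(q^3 + 4*q^2 - 4*q - 16) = (q - 4)*(q + 2)*(q + 4)*(q^2 + 2*q - 8) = (q - 4)*(q + 2)*(q + 4)^2*(q - 2)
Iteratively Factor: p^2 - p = (p - 1)*(p)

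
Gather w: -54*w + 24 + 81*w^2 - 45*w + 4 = 81*w^2 - 99*w + 28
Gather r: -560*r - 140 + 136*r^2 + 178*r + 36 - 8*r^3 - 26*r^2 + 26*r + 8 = -8*r^3 + 110*r^2 - 356*r - 96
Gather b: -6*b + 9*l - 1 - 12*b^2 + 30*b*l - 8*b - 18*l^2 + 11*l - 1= -12*b^2 + b*(30*l - 14) - 18*l^2 + 20*l - 2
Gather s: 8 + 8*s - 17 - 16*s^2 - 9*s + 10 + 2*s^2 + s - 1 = -14*s^2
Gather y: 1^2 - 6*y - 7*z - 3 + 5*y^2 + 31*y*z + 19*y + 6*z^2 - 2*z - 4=5*y^2 + y*(31*z + 13) + 6*z^2 - 9*z - 6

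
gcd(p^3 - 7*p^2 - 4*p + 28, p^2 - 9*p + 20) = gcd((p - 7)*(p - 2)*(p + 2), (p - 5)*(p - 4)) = 1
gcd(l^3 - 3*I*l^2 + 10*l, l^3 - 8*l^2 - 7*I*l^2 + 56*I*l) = l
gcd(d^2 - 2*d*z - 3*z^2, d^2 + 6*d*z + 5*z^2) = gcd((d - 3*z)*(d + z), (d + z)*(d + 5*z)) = d + z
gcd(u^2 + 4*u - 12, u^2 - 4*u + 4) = u - 2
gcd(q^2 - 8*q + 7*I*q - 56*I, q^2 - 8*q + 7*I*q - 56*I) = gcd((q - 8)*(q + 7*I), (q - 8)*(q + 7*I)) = q^2 + q*(-8 + 7*I) - 56*I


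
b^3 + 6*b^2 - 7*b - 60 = (b - 3)*(b + 4)*(b + 5)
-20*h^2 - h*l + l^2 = (-5*h + l)*(4*h + l)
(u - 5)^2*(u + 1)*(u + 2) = u^4 - 7*u^3 - 3*u^2 + 55*u + 50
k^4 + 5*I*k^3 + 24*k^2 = k^2*(k - 3*I)*(k + 8*I)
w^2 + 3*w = w*(w + 3)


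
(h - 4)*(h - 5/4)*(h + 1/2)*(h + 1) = h^4 - 15*h^3/4 - 19*h^2/8 + 39*h/8 + 5/2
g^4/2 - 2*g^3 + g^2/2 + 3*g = g*(g/2 + 1/2)*(g - 3)*(g - 2)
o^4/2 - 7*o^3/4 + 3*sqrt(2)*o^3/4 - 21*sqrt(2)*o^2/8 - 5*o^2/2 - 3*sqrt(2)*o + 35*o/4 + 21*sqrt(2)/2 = (o/2 + sqrt(2))*(o - 7/2)*(o - 3*sqrt(2)/2)*(o + sqrt(2))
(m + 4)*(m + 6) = m^2 + 10*m + 24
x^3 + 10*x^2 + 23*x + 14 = (x + 1)*(x + 2)*(x + 7)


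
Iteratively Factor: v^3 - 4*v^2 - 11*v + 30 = (v + 3)*(v^2 - 7*v + 10) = (v - 2)*(v + 3)*(v - 5)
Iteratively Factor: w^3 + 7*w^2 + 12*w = (w + 3)*(w^2 + 4*w) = (w + 3)*(w + 4)*(w)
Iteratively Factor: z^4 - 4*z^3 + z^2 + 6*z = (z - 3)*(z^3 - z^2 - 2*z) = z*(z - 3)*(z^2 - z - 2) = z*(z - 3)*(z - 2)*(z + 1)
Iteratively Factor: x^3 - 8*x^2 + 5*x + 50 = (x - 5)*(x^2 - 3*x - 10) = (x - 5)*(x + 2)*(x - 5)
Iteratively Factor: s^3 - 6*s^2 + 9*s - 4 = (s - 1)*(s^2 - 5*s + 4) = (s - 1)^2*(s - 4)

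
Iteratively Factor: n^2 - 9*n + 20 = (n - 5)*(n - 4)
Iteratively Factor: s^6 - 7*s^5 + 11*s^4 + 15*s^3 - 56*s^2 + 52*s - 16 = (s - 1)*(s^5 - 6*s^4 + 5*s^3 + 20*s^2 - 36*s + 16) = (s - 1)*(s + 2)*(s^4 - 8*s^3 + 21*s^2 - 22*s + 8) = (s - 1)^2*(s + 2)*(s^3 - 7*s^2 + 14*s - 8) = (s - 2)*(s - 1)^2*(s + 2)*(s^2 - 5*s + 4) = (s - 2)*(s - 1)^3*(s + 2)*(s - 4)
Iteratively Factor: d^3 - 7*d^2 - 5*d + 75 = (d + 3)*(d^2 - 10*d + 25) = (d - 5)*(d + 3)*(d - 5)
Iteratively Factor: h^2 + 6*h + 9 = (h + 3)*(h + 3)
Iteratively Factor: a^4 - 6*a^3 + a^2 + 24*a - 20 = (a - 5)*(a^3 - a^2 - 4*a + 4) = (a - 5)*(a + 2)*(a^2 - 3*a + 2) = (a - 5)*(a - 1)*(a + 2)*(a - 2)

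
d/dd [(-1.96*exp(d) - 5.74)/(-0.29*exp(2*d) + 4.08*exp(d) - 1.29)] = (-0.5684*exp(2*d) - 3.3292*exp(d) + 25.9476)*exp(d)/(0.0841*exp(4*d) - 2.3664*exp(3*d) + 17.3946*exp(2*d) - 10.5264*exp(d) + 1.6641)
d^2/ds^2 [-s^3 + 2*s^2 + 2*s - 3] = 4 - 6*s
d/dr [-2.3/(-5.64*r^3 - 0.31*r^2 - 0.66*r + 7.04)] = (-38.916*r^2 - 1.426*r - 1.518)/(5.64*r^3 + 0.31*r^2 + 0.66*r - 7.04)^2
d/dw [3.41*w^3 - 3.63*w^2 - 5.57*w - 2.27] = 10.23*w^2 - 7.26*w - 5.57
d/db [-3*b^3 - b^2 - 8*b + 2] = -9*b^2 - 2*b - 8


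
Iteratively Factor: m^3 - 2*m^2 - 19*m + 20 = (m - 1)*(m^2 - m - 20) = (m - 1)*(m + 4)*(m - 5)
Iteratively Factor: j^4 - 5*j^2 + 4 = (j + 1)*(j^3 - j^2 - 4*j + 4) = (j + 1)*(j + 2)*(j^2 - 3*j + 2) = (j - 1)*(j + 1)*(j + 2)*(j - 2)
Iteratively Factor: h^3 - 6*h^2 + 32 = (h - 4)*(h^2 - 2*h - 8) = (h - 4)*(h + 2)*(h - 4)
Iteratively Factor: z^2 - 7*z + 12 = (z - 3)*(z - 4)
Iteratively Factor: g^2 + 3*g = (g + 3)*(g)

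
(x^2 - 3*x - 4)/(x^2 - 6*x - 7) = (x - 4)/(x - 7)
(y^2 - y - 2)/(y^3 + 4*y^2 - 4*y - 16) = (y + 1)/(y^2 + 6*y + 8)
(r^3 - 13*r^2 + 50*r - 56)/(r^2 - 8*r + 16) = (r^2 - 9*r + 14)/(r - 4)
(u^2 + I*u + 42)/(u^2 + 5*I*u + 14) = (u - 6*I)/(u - 2*I)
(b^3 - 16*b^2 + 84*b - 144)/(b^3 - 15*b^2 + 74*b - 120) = (b - 6)/(b - 5)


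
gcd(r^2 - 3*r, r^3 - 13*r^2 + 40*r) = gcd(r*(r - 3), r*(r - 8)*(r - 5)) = r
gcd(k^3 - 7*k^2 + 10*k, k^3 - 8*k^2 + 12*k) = k^2 - 2*k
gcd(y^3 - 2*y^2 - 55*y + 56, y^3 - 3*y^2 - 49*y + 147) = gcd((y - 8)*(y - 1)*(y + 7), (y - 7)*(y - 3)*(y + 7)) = y + 7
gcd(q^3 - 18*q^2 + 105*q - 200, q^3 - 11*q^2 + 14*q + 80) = q^2 - 13*q + 40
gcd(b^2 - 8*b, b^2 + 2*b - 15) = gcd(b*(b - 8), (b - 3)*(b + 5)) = 1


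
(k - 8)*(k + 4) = k^2 - 4*k - 32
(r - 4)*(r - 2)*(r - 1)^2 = r^4 - 8*r^3 + 21*r^2 - 22*r + 8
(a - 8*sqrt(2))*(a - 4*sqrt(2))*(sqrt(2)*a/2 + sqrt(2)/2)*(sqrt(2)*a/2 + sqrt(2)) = a^4/2 - 6*sqrt(2)*a^3 + 3*a^3/2 - 18*sqrt(2)*a^2 + 33*a^2 - 12*sqrt(2)*a + 96*a + 64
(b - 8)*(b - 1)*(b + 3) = b^3 - 6*b^2 - 19*b + 24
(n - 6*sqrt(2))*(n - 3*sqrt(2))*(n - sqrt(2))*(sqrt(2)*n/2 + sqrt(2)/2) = sqrt(2)*n^4/2 - 10*n^3 + sqrt(2)*n^3/2 - 10*n^2 + 27*sqrt(2)*n^2 - 36*n + 27*sqrt(2)*n - 36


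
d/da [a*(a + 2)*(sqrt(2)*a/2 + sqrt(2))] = sqrt(2)*(a + 2)*(3*a + 2)/2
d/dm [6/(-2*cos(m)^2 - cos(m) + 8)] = -6*(4*cos(m) + 1)*sin(m)/(cos(m) + cos(2*m) - 7)^2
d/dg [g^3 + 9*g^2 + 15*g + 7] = 3*g^2 + 18*g + 15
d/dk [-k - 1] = -1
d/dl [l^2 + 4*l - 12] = 2*l + 4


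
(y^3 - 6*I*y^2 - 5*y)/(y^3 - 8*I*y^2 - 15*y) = (y - I)/(y - 3*I)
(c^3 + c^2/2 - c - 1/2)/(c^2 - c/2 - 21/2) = (-2*c^3 - c^2 + 2*c + 1)/(-2*c^2 + c + 21)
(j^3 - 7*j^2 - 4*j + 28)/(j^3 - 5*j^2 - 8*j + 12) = (j^2 - 9*j + 14)/(j^2 - 7*j + 6)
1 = 1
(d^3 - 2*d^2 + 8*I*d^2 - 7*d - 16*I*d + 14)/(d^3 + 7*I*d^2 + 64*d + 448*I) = (d^2 + d*(-2 + I) - 2*I)/(d^2 + 64)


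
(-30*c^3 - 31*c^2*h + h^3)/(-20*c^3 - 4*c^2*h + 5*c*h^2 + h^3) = (6*c^2 + 5*c*h - h^2)/(4*c^2 - h^2)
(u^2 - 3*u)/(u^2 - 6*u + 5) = u*(u - 3)/(u^2 - 6*u + 5)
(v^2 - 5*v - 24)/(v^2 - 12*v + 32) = (v + 3)/(v - 4)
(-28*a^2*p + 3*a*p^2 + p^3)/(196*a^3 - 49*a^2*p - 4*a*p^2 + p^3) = p/(-7*a + p)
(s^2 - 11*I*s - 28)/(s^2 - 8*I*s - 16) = (s - 7*I)/(s - 4*I)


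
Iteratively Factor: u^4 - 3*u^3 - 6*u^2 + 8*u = (u - 4)*(u^3 + u^2 - 2*u) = u*(u - 4)*(u^2 + u - 2) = u*(u - 4)*(u + 2)*(u - 1)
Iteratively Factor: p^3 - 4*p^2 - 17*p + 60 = (p - 3)*(p^2 - p - 20) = (p - 5)*(p - 3)*(p + 4)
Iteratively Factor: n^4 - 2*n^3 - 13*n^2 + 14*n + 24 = (n - 2)*(n^3 - 13*n - 12) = (n - 2)*(n + 3)*(n^2 - 3*n - 4) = (n - 4)*(n - 2)*(n + 3)*(n + 1)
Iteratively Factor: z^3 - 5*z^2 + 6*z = (z - 2)*(z^2 - 3*z) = (z - 3)*(z - 2)*(z)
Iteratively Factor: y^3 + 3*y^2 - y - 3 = (y + 1)*(y^2 + 2*y - 3) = (y + 1)*(y + 3)*(y - 1)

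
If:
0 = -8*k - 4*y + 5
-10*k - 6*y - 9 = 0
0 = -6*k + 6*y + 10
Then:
No Solution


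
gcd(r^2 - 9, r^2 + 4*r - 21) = r - 3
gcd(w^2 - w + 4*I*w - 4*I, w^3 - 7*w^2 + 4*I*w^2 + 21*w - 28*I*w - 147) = 1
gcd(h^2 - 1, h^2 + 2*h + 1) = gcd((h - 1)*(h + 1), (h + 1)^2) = h + 1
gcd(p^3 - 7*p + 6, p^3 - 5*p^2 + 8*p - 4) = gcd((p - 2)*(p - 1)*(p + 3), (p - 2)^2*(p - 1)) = p^2 - 3*p + 2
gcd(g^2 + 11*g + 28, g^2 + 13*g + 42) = g + 7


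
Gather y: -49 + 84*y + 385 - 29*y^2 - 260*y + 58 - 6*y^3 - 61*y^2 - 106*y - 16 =-6*y^3 - 90*y^2 - 282*y + 378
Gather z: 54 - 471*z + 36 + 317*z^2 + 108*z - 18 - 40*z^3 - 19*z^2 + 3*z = -40*z^3 + 298*z^2 - 360*z + 72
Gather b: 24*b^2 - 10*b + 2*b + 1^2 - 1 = 24*b^2 - 8*b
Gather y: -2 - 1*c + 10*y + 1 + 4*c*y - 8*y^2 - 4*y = -c - 8*y^2 + y*(4*c + 6) - 1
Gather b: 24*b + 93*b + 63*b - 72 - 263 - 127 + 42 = 180*b - 420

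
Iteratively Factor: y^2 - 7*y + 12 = (y - 3)*(y - 4)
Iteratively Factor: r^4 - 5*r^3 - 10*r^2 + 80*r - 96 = (r + 4)*(r^3 - 9*r^2 + 26*r - 24) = (r - 3)*(r + 4)*(r^2 - 6*r + 8) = (r - 3)*(r - 2)*(r + 4)*(r - 4)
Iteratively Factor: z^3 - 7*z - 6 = (z + 2)*(z^2 - 2*z - 3) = (z + 1)*(z + 2)*(z - 3)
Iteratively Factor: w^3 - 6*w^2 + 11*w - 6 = (w - 2)*(w^2 - 4*w + 3) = (w - 3)*(w - 2)*(w - 1)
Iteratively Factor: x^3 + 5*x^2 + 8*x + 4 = (x + 2)*(x^2 + 3*x + 2) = (x + 1)*(x + 2)*(x + 2)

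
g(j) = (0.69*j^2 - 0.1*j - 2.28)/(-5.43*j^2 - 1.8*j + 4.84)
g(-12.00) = -0.13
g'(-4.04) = 0.01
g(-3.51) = -0.12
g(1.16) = 0.32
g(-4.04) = -0.12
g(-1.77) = -0.01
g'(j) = (1.38*j - 0.1)/(-5.43*j^2 - 1.8*j + 4.84) + (10.86*j + 1.8)*(0.69*j^2 - 0.1*j - 2.28)/(-5.43*j^2 - 1.8*j + 4.84)^2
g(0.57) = -1.03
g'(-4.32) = 0.01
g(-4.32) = -0.12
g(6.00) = -0.11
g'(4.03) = -0.01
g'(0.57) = -3.68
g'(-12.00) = -0.00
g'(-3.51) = 0.01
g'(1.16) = -1.35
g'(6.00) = -0.00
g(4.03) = -0.09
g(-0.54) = -0.48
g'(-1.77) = 0.27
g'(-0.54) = 0.26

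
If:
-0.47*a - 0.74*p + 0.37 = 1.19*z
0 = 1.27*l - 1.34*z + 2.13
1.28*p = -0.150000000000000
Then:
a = 0.971742021276596 - 2.53191489361702*z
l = 1.05511811023622*z - 1.67716535433071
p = -0.12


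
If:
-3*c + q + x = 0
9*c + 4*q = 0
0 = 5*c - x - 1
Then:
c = -4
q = 9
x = -21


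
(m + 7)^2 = m^2 + 14*m + 49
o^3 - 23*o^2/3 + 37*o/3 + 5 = (o - 5)*(o - 3)*(o + 1/3)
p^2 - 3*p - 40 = (p - 8)*(p + 5)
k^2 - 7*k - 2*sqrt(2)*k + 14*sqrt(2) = (k - 7)*(k - 2*sqrt(2))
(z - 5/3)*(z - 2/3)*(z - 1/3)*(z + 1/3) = z^4 - 7*z^3/3 + z^2 + 7*z/27 - 10/81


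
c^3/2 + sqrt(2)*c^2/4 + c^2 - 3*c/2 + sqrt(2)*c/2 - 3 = (c/2 + 1)*(c - sqrt(2))*(c + 3*sqrt(2)/2)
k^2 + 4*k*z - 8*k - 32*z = (k - 8)*(k + 4*z)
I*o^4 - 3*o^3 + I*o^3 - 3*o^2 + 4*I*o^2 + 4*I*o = o*(o + 1)*(o + 4*I)*(I*o + 1)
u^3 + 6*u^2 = u^2*(u + 6)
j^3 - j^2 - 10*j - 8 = (j - 4)*(j + 1)*(j + 2)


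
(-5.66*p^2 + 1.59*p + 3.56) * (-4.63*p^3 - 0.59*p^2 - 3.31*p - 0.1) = 26.2058*p^5 - 4.0223*p^4 + 1.3137*p^3 - 6.7973*p^2 - 11.9426*p - 0.356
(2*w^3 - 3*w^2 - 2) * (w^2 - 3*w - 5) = 2*w^5 - 9*w^4 - w^3 + 13*w^2 + 6*w + 10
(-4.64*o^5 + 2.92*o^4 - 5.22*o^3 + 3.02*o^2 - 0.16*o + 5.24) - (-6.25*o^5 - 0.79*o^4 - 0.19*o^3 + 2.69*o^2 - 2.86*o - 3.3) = 1.61*o^5 + 3.71*o^4 - 5.03*o^3 + 0.33*o^2 + 2.7*o + 8.54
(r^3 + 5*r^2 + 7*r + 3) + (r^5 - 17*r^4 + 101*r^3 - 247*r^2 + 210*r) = r^5 - 17*r^4 + 102*r^3 - 242*r^2 + 217*r + 3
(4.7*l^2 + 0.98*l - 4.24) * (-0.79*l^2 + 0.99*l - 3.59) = -3.713*l^4 + 3.8788*l^3 - 12.5532*l^2 - 7.7158*l + 15.2216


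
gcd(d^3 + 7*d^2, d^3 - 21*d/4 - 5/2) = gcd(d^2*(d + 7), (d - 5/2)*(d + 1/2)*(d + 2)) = 1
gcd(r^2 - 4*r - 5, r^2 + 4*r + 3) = r + 1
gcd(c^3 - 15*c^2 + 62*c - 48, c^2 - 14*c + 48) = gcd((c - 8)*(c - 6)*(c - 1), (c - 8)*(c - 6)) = c^2 - 14*c + 48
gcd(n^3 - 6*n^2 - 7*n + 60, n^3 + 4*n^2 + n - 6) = n + 3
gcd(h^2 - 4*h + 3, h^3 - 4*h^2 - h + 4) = h - 1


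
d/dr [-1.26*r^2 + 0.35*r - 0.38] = 0.35 - 2.52*r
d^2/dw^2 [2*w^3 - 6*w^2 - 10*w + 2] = 12*w - 12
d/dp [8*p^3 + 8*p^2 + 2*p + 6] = 24*p^2 + 16*p + 2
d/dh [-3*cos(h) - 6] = 3*sin(h)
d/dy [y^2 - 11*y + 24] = 2*y - 11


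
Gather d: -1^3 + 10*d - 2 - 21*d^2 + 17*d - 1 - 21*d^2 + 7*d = -42*d^2 + 34*d - 4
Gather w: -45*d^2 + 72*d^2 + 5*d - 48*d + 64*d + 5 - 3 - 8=27*d^2 + 21*d - 6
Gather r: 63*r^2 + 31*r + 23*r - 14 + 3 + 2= 63*r^2 + 54*r - 9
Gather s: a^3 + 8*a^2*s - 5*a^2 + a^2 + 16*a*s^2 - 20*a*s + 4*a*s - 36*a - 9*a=a^3 - 4*a^2 + 16*a*s^2 - 45*a + s*(8*a^2 - 16*a)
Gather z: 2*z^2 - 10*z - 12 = 2*z^2 - 10*z - 12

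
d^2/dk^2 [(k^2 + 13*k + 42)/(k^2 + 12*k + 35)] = 2/(k^3 + 15*k^2 + 75*k + 125)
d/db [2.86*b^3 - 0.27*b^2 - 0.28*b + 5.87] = 8.58*b^2 - 0.54*b - 0.28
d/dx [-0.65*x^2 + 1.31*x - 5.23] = 1.31 - 1.3*x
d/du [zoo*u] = zoo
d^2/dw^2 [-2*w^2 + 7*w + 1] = -4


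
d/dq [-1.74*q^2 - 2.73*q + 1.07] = -3.48*q - 2.73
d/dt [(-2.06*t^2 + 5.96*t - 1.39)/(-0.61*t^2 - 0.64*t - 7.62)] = (4.954*t^2 + 29.6986*t - 46.3048)/(0.3721*t^4 + 0.7808*t^3 + 9.706*t^2 + 9.7536*t + 58.0644)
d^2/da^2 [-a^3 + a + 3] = -6*a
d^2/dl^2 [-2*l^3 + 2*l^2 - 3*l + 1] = 4 - 12*l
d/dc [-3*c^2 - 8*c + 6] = -6*c - 8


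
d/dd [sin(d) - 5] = cos(d)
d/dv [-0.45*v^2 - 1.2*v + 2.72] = -0.9*v - 1.2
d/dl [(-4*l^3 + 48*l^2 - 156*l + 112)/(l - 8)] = 8*(-l^3 + 18*l^2 - 96*l + 142)/(l^2 - 16*l + 64)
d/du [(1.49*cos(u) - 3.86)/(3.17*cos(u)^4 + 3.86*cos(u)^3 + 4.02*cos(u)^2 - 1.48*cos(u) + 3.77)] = (14.1699*cos(u)^4 - 37.442*cos(u)^3 - 38.709*cos(u)^2 - 31.0344*cos(u) + 0.0954999999999995)*sin(u)/(10.0489*cos(u)^8 + 24.4724*cos(u)^7 + 40.3864*cos(u)^6 + 21.6512*cos(u)^5 + 28.6366*cos(u)^4 + 17.2052*cos(u)^3 + 32.5012*cos(u)^2 - 11.1592*cos(u) + 14.2129)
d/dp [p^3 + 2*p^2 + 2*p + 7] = 3*p^2 + 4*p + 2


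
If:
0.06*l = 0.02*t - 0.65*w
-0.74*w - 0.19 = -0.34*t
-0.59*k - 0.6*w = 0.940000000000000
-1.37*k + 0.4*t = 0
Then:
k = -0.51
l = 10.93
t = -1.75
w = -1.06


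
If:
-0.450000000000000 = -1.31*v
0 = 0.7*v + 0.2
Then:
No Solution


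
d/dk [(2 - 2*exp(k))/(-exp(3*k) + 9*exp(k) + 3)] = 2*(3*(1 - exp(k))*(exp(2*k) - 3) + exp(3*k) - 9*exp(k) - 3)*exp(k)/(-exp(3*k) + 9*exp(k) + 3)^2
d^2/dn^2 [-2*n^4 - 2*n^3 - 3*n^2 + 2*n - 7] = -24*n^2 - 12*n - 6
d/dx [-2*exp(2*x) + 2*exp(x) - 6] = (2 - 4*exp(x))*exp(x)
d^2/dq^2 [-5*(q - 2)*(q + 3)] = -10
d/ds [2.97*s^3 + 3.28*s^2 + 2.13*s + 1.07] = 8.91*s^2 + 6.56*s + 2.13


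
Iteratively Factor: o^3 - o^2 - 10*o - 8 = (o - 4)*(o^2 + 3*o + 2) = (o - 4)*(o + 1)*(o + 2)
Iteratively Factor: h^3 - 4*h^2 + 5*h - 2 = (h - 1)*(h^2 - 3*h + 2) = (h - 1)^2*(h - 2)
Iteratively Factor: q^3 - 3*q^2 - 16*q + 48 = (q - 4)*(q^2 + q - 12) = (q - 4)*(q - 3)*(q + 4)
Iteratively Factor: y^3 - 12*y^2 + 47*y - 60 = (y - 5)*(y^2 - 7*y + 12) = (y - 5)*(y - 3)*(y - 4)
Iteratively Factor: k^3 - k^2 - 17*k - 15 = (k + 1)*(k^2 - 2*k - 15) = (k - 5)*(k + 1)*(k + 3)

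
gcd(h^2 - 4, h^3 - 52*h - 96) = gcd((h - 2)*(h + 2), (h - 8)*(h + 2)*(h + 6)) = h + 2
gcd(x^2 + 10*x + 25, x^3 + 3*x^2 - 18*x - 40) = x + 5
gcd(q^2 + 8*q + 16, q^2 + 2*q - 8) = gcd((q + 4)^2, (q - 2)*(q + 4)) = q + 4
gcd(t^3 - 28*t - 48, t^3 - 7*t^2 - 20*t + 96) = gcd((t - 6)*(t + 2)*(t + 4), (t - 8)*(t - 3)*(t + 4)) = t + 4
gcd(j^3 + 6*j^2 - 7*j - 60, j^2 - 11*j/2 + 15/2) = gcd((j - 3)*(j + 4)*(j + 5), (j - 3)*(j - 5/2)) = j - 3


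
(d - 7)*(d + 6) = d^2 - d - 42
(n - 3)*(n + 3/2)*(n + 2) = n^3 + n^2/2 - 15*n/2 - 9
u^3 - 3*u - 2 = (u - 2)*(u + 1)^2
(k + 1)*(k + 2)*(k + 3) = k^3 + 6*k^2 + 11*k + 6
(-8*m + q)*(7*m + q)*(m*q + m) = -56*m^3*q - 56*m^3 - m^2*q^2 - m^2*q + m*q^3 + m*q^2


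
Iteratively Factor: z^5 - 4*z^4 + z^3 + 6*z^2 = (z - 3)*(z^4 - z^3 - 2*z^2) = (z - 3)*(z - 2)*(z^3 + z^2) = z*(z - 3)*(z - 2)*(z^2 + z) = z^2*(z - 3)*(z - 2)*(z + 1)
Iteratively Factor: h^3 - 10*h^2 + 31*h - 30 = (h - 2)*(h^2 - 8*h + 15) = (h - 5)*(h - 2)*(h - 3)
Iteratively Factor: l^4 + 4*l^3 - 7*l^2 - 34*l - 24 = (l + 2)*(l^3 + 2*l^2 - 11*l - 12) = (l + 2)*(l + 4)*(l^2 - 2*l - 3) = (l + 1)*(l + 2)*(l + 4)*(l - 3)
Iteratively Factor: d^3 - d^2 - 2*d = (d - 2)*(d^2 + d) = d*(d - 2)*(d + 1)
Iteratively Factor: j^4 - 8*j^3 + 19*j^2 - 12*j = (j - 1)*(j^3 - 7*j^2 + 12*j) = (j - 4)*(j - 1)*(j^2 - 3*j) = j*(j - 4)*(j - 1)*(j - 3)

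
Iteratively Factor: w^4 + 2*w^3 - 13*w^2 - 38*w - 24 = (w + 1)*(w^3 + w^2 - 14*w - 24) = (w + 1)*(w + 3)*(w^2 - 2*w - 8) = (w - 4)*(w + 1)*(w + 3)*(w + 2)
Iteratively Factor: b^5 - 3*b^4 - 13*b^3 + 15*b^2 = (b)*(b^4 - 3*b^3 - 13*b^2 + 15*b) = b*(b - 5)*(b^3 + 2*b^2 - 3*b) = b*(b - 5)*(b + 3)*(b^2 - b) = b^2*(b - 5)*(b + 3)*(b - 1)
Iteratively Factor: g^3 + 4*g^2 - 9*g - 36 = (g + 3)*(g^2 + g - 12) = (g - 3)*(g + 3)*(g + 4)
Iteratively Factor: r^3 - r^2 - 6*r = (r - 3)*(r^2 + 2*r) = r*(r - 3)*(r + 2)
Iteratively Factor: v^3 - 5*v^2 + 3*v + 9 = (v + 1)*(v^2 - 6*v + 9) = (v - 3)*(v + 1)*(v - 3)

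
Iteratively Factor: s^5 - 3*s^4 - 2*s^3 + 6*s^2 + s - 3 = (s - 1)*(s^4 - 2*s^3 - 4*s^2 + 2*s + 3) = (s - 1)*(s + 1)*(s^3 - 3*s^2 - s + 3) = (s - 1)*(s + 1)^2*(s^2 - 4*s + 3) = (s - 1)^2*(s + 1)^2*(s - 3)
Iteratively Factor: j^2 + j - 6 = (j - 2)*(j + 3)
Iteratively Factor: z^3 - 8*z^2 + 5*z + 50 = (z - 5)*(z^2 - 3*z - 10) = (z - 5)*(z + 2)*(z - 5)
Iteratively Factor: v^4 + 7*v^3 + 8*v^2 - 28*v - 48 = (v + 4)*(v^3 + 3*v^2 - 4*v - 12) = (v - 2)*(v + 4)*(v^2 + 5*v + 6) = (v - 2)*(v + 2)*(v + 4)*(v + 3)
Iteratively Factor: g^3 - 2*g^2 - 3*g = (g - 3)*(g^2 + g) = (g - 3)*(g + 1)*(g)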